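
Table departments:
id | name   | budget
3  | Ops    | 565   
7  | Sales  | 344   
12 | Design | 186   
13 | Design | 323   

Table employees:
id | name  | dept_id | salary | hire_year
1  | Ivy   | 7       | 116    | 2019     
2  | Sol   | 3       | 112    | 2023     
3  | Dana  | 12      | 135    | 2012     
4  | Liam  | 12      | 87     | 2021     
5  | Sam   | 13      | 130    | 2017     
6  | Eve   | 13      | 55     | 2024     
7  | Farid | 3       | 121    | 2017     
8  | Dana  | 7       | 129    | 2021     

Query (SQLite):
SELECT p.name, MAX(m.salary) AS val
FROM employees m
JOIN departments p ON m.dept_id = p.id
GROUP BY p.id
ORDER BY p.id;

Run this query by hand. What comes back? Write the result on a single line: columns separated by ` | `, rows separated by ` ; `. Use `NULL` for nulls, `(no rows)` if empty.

Join each employees row to its departments via dept_id.
Group joined rows by departments.id; compute MAX(m.salary) per group.
  3: ids {2, 7} → MAX(m.salary)=121
  7: ids {1, 8} → MAX(m.salary)=129
  12: ids {3, 4} → MAX(m.salary)=135
  13: ids {5, 6} → MAX(m.salary)=130

Ops | 121 ; Sales | 129 ; Design | 135 ; Design | 130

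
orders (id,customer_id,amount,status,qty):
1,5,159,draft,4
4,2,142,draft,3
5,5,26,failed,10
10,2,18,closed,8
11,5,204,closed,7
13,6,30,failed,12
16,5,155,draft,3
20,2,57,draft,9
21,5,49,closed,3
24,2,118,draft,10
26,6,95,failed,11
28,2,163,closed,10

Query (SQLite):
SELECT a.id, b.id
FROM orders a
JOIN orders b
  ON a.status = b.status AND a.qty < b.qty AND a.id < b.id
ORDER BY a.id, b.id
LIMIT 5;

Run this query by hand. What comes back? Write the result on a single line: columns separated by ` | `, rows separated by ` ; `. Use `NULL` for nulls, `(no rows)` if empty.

1 | 20 ; 1 | 24 ; 4 | 20 ; 4 | 24 ; 5 | 13

Pairs (a,b) with same status, a.qty < b.qty, a.id < b.id.
status groups: closed:{10,11,21,28} draft:{1,4,16,20,24} failed:{5,13,26}
Ordered by (a.id, b.id); first 5.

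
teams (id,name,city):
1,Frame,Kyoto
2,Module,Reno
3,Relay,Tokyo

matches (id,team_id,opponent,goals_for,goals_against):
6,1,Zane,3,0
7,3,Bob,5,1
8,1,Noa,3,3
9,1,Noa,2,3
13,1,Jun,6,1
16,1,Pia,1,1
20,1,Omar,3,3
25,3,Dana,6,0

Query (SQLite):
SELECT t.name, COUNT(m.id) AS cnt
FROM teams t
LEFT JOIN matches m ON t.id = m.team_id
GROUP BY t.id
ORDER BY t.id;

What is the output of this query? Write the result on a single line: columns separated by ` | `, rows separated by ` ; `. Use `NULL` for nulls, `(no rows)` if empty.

LEFT JOIN keeps every teams row; unmatched ones get NULL for matches columns.
Group by teams.id and compute COUNT(m.id). COUNT(col) of an all-NULL group is 0.
  1: ids {6, 8, 9, 13, 16, 20} → COUNT(m.id)=6
  2: ids {—} → COUNT(m.id)=0
  3: ids {7, 25} → COUNT(m.id)=2

Frame | 6 ; Module | 0 ; Relay | 2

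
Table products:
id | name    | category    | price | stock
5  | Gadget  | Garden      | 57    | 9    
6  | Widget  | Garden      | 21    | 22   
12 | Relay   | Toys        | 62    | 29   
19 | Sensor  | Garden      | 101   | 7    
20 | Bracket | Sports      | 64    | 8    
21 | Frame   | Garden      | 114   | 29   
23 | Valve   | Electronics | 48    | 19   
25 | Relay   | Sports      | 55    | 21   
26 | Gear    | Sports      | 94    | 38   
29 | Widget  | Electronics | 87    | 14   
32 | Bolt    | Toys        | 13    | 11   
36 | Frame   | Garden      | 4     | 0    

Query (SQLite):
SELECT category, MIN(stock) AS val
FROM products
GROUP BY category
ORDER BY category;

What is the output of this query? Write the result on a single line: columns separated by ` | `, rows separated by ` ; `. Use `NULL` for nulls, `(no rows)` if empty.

Partition products by category; compute MIN(stock) within each group.
  Electronics: ids {23, 29} → MIN(stock)=14
  Garden: ids {5, 6, 19, 21, 36} → MIN(stock)=0
  Sports: ids {20, 25, 26} → MIN(stock)=8
  Toys: ids {12, 32} → MIN(stock)=11

Electronics | 14 ; Garden | 0 ; Sports | 8 ; Toys | 11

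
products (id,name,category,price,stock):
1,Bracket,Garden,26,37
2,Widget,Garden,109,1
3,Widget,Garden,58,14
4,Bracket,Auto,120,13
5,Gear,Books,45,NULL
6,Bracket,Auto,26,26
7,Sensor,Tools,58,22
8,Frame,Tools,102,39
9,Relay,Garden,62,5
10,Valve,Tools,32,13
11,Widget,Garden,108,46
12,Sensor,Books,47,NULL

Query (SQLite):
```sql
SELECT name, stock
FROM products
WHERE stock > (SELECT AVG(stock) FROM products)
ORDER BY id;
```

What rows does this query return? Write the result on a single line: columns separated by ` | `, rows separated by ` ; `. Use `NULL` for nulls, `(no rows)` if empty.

Scalar subquery: AVG(stock) over all products rows = 21.6.
Keep rows where stock > that value.

Bracket | 37 ; Bracket | 26 ; Sensor | 22 ; Frame | 39 ; Widget | 46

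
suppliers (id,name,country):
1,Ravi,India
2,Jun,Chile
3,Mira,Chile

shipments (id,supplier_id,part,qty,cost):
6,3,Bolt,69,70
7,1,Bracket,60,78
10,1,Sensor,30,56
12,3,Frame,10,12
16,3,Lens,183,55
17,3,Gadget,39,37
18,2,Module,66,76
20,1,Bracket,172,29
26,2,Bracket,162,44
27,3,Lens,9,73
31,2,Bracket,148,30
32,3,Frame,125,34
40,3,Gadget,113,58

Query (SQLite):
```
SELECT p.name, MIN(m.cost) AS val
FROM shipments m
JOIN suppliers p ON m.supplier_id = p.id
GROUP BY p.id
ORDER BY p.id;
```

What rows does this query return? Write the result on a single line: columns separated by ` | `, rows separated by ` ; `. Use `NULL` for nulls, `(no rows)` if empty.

Ravi | 29 ; Jun | 30 ; Mira | 12

Join each shipments row to its suppliers via supplier_id.
Group joined rows by suppliers.id; compute MIN(m.cost) per group.
  1: ids {7, 10, 20} → MIN(m.cost)=29
  2: ids {18, 26, 31} → MIN(m.cost)=30
  3: ids {6, 12, 16, 17, 27, 32, 40} → MIN(m.cost)=12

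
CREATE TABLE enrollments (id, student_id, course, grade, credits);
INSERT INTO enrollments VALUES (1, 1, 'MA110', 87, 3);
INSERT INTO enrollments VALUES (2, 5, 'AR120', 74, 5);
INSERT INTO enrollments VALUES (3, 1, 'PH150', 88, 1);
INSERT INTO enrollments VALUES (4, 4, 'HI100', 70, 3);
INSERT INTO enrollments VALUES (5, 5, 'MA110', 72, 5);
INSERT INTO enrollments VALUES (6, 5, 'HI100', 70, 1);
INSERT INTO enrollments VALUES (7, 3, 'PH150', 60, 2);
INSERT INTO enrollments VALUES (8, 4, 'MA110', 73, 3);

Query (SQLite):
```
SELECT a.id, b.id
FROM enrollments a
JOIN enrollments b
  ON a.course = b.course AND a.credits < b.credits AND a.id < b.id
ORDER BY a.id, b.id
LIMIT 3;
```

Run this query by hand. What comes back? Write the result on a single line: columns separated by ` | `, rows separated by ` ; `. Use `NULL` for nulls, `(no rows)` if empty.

Pairs (a,b) with same course, a.credits < b.credits, a.id < b.id.
course groups: AR120:{2} HI100:{4,6} MA110:{1,5,8} PH150:{3,7}
Ordered by (a.id, b.id); first 3.

1 | 5 ; 3 | 7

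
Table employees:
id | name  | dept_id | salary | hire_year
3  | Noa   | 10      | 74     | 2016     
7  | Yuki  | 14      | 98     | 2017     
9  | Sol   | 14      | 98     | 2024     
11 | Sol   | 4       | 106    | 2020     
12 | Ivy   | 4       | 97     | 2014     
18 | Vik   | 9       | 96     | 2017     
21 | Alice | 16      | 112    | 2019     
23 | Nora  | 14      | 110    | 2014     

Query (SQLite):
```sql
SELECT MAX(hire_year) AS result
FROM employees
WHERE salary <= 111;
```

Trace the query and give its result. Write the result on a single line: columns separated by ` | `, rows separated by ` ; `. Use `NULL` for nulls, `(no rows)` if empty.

2024

Rows where salary <= 111 → hire_year values: [2016, 2017, 2024, 2020, 2014, 2017, 2014].
MAX of non-NULL values = 2024.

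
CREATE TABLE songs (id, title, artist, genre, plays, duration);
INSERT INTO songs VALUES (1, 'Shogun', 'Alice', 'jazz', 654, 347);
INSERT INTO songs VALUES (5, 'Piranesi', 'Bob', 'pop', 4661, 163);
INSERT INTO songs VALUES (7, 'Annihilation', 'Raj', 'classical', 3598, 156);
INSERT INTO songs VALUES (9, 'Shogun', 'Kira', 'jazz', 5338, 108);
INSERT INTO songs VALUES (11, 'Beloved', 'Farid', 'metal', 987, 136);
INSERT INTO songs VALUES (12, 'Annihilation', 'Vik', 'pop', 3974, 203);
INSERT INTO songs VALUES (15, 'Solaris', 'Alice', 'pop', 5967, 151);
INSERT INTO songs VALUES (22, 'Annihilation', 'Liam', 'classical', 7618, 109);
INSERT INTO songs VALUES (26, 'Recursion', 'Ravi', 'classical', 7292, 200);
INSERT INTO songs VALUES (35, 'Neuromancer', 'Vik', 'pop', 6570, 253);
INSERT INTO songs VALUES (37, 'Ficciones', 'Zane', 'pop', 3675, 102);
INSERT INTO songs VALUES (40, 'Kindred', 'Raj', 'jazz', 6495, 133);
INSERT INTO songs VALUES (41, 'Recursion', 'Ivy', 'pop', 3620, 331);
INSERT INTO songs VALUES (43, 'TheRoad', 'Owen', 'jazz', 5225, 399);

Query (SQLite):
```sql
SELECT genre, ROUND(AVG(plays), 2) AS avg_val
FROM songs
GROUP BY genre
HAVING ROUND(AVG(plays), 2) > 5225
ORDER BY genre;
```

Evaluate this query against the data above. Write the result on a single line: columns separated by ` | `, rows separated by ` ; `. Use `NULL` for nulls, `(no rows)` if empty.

classical | 6169.33

Partition songs by genre; compute ROUND(AVG(plays), 2) within each group.
HAVING: keep groups where ROUND(AVG(plays), 2) > 5225.
  classical: ids {7, 22, 26} → ROUND(AVG(plays), 2)=6169.33
  jazz: ids {1, 9, 40, 43} → ROUND(AVG(plays), 2)=4428
  metal: ids {11} → ROUND(AVG(plays), 2)=987
  pop: ids {5, 12, 15, 35, 37, 41} → ROUND(AVG(plays), 2)=4744.5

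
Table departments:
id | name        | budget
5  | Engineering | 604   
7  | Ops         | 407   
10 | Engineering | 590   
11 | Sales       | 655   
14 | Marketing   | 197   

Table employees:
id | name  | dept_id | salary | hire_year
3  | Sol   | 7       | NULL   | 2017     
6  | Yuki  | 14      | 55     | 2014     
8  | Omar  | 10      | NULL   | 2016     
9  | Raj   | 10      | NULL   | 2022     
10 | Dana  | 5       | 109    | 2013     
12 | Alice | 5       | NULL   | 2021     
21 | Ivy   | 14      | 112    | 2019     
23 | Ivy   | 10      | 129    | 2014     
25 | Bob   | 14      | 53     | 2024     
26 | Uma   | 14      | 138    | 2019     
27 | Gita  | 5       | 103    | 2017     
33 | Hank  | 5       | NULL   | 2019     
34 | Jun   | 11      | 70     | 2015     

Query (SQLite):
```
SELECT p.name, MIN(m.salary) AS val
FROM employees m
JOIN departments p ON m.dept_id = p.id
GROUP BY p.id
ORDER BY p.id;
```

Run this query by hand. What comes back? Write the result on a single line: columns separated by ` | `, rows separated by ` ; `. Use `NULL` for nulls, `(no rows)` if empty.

Engineering | 103 ; Ops | NULL ; Engineering | 129 ; Sales | 70 ; Marketing | 53

Join each employees row to its departments via dept_id.
Group joined rows by departments.id; compute MIN(m.salary) per group.
  5: ids {10, 12, 27, 33} → MIN(m.salary)=103
  7: ids {3} → MIN(m.salary)=NULL
  10: ids {8, 9, 23} → MIN(m.salary)=129
  11: ids {34} → MIN(m.salary)=70
  14: ids {6, 21, 25, 26} → MIN(m.salary)=53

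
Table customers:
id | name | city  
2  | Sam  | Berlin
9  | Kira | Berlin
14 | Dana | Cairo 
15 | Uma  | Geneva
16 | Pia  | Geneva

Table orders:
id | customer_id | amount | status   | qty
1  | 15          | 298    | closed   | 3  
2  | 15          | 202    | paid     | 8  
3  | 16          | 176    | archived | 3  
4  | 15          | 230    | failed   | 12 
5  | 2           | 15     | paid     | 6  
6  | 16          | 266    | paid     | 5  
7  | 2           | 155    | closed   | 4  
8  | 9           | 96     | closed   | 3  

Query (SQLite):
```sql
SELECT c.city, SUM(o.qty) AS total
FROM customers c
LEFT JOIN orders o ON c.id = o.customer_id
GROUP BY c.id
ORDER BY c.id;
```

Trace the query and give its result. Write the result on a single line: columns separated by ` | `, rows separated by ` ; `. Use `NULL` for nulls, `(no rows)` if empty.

LEFT JOIN keeps every customers row; unmatched ones get NULL for orders columns.
Group by customers.id and compute SUM(o.qty). SUM over an all-NULL group is NULL.
  2: ids {5, 7} → SUM(o.qty)=10
  9: ids {8} → SUM(o.qty)=3
  14: ids {—} → SUM(o.qty)=NULL
  15: ids {1, 2, 4} → SUM(o.qty)=23
  16: ids {3, 6} → SUM(o.qty)=8

Berlin | 10 ; Berlin | 3 ; Cairo | NULL ; Geneva | 23 ; Geneva | 8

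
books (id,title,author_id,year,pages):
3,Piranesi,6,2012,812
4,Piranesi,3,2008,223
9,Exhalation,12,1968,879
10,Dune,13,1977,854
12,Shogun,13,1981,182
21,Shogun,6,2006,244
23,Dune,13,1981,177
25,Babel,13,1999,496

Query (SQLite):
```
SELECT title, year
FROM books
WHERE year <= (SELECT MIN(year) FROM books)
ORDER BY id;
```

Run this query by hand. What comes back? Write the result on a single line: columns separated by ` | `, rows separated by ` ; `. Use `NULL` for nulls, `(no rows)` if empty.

Exhalation | 1968

Scalar subquery: MIN(year) over all books rows = 1968.
Keep rows where year <= that value.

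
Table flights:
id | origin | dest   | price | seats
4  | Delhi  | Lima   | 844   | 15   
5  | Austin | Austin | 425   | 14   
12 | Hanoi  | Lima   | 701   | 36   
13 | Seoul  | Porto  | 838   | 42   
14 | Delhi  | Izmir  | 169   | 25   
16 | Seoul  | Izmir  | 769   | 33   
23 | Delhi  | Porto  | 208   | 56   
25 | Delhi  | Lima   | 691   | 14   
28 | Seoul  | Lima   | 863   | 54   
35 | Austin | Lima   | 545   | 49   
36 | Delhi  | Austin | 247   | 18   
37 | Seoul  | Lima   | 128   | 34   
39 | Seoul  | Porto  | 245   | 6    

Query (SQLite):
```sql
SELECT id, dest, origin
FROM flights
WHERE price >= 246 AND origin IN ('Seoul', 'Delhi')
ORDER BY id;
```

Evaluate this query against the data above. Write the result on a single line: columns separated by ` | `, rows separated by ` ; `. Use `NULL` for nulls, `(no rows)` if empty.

price >= 246: ids {4, 5, 12, 13, 16, 25, 28, 35, 36}
origin IN ('Seoul', 'Delhi'): ids {4, 13, 14, 16, 23, 25, 28, 36, 37, 39}
Combine with AND.

4 | Lima | Delhi ; 13 | Porto | Seoul ; 16 | Izmir | Seoul ; 25 | Lima | Delhi ; 28 | Lima | Seoul ; 36 | Austin | Delhi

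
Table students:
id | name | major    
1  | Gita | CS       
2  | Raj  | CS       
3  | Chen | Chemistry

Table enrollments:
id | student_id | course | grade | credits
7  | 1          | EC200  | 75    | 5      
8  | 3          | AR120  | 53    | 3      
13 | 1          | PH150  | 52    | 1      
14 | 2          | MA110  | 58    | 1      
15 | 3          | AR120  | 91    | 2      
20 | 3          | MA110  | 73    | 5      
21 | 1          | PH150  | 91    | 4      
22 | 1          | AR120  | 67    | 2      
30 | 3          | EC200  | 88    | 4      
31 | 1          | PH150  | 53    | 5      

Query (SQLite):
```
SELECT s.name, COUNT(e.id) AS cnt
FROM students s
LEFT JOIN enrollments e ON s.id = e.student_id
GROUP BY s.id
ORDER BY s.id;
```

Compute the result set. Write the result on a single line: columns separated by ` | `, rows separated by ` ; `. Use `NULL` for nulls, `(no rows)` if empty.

Gita | 5 ; Raj | 1 ; Chen | 4

LEFT JOIN keeps every students row; unmatched ones get NULL for enrollments columns.
Group by students.id and compute COUNT(e.id). COUNT(col) of an all-NULL group is 0.
  1: ids {7, 13, 21, 22, 31} → COUNT(e.id)=5
  2: ids {14} → COUNT(e.id)=1
  3: ids {8, 15, 20, 30} → COUNT(e.id)=4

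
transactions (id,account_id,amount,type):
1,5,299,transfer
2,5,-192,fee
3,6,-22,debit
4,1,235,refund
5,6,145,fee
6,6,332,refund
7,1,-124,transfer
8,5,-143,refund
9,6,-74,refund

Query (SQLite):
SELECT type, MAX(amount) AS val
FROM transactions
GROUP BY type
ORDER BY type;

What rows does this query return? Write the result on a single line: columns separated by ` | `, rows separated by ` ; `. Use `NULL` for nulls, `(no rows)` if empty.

Partition transactions by type; compute MAX(amount) within each group.
  debit: ids {3} → MAX(amount)=-22
  fee: ids {2, 5} → MAX(amount)=145
  refund: ids {4, 6, 8, 9} → MAX(amount)=332
  transfer: ids {1, 7} → MAX(amount)=299

debit | -22 ; fee | 145 ; refund | 332 ; transfer | 299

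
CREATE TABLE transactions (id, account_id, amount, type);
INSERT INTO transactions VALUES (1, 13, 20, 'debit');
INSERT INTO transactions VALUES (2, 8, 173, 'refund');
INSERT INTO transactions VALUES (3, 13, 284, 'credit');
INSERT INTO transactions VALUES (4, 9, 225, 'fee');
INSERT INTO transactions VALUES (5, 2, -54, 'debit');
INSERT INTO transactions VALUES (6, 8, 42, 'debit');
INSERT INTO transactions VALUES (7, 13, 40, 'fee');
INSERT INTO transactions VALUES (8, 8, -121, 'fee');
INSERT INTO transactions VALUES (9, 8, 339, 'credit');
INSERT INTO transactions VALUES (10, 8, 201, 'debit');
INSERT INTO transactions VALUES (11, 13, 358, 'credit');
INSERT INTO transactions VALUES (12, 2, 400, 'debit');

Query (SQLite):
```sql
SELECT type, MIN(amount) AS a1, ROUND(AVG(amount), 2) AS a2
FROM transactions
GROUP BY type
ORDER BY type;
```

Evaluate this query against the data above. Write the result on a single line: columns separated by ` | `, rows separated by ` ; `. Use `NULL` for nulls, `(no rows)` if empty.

credit | 284 | 327 ; debit | -54 | 121.8 ; fee | -121 | 48 ; refund | 173 | 173

Group transactions by type.
Per group compute: MIN(amount), ROUND(AVG(amount), 2).
  credit: ids {3, 9, 11} → MIN(amount)=284, ROUND(AVG(amount), 2)=327
  debit: ids {1, 5, 6, 10, 12} → MIN(amount)=-54, ROUND(AVG(amount), 2)=121.8
  fee: ids {4, 7, 8} → MIN(amount)=-121, ROUND(AVG(amount), 2)=48
  refund: ids {2} → MIN(amount)=173, ROUND(AVG(amount), 2)=173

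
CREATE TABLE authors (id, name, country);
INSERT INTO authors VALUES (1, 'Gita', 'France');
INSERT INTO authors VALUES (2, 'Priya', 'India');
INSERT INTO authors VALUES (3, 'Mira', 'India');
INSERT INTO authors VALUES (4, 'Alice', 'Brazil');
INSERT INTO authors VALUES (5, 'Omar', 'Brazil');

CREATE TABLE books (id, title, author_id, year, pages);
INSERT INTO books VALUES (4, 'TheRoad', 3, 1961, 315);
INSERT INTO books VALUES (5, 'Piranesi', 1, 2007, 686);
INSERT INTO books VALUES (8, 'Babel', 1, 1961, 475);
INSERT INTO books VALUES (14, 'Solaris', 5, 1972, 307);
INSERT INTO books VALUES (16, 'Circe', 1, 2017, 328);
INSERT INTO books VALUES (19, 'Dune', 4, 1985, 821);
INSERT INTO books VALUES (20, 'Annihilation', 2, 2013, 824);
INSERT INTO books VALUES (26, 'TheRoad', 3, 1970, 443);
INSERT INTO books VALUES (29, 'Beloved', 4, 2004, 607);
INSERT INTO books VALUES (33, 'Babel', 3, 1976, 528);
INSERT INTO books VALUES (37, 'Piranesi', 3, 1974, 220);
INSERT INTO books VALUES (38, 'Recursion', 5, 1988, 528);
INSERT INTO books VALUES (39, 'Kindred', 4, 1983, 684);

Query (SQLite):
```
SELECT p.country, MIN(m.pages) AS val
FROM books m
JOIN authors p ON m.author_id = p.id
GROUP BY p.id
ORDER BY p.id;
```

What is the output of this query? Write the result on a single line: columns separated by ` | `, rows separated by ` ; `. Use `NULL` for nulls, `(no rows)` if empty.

France | 328 ; India | 824 ; India | 220 ; Brazil | 607 ; Brazil | 307

Join each books row to its authors via author_id.
Group joined rows by authors.id; compute MIN(m.pages) per group.
  1: ids {5, 8, 16} → MIN(m.pages)=328
  2: ids {20} → MIN(m.pages)=824
  3: ids {4, 26, 33, 37} → MIN(m.pages)=220
  4: ids {19, 29, 39} → MIN(m.pages)=607
  5: ids {14, 38} → MIN(m.pages)=307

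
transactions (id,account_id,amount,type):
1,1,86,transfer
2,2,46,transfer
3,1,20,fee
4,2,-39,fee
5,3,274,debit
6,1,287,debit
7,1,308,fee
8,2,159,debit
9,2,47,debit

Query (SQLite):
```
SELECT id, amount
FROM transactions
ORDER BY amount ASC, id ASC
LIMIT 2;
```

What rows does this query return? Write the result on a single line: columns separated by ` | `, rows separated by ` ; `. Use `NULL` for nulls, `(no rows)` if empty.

4 | -39 ; 3 | 20

Sort by amount asc, tiebreak id asc: (-39, id=4), (20, id=3), (46, id=2), (47, id=9), (86, id=1) …. Take first 2.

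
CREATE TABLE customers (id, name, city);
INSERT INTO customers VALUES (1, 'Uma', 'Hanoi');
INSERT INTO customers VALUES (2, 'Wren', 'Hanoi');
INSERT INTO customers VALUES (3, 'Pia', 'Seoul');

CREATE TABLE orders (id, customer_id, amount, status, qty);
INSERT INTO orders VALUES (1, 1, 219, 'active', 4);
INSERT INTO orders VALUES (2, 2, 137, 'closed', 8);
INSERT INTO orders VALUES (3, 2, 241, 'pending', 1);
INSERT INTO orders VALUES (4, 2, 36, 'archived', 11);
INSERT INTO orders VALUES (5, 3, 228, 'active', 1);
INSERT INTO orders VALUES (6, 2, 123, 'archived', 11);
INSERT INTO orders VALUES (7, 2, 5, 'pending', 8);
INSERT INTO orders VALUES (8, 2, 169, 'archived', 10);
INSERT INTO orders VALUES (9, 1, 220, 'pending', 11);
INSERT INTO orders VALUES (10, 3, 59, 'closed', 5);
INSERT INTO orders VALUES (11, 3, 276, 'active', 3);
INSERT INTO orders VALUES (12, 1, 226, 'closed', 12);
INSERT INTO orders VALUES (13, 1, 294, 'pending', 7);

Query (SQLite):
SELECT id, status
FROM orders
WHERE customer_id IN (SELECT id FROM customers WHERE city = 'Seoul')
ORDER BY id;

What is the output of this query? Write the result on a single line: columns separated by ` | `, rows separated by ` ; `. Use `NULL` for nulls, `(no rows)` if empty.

Inner query: customers.id where city = 'Seoul'.
Outer: keep orders rows whose customer_id is in that set.
Inner query → {3}

5 | active ; 10 | closed ; 11 | active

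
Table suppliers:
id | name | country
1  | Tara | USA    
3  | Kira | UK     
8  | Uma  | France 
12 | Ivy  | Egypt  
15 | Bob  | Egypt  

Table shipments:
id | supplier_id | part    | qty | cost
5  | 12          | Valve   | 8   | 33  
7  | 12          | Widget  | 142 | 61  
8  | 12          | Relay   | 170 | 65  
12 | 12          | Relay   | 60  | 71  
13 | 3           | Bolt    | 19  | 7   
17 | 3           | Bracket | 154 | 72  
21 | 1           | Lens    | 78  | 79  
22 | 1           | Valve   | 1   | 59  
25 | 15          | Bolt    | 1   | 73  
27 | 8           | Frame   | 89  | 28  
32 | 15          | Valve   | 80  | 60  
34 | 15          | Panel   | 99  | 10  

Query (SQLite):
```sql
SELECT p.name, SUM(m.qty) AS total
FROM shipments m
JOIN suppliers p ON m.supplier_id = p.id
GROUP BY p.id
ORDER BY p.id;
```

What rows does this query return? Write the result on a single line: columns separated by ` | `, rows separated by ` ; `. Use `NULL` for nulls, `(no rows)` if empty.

Join each shipments row to its suppliers via supplier_id.
Group joined rows by suppliers.id; compute SUM(m.qty) per group.
  1: ids {21, 22} → SUM(m.qty)=79
  3: ids {13, 17} → SUM(m.qty)=173
  8: ids {27} → SUM(m.qty)=89
  12: ids {5, 7, 8, 12} → SUM(m.qty)=380
  15: ids {25, 32, 34} → SUM(m.qty)=180

Tara | 79 ; Kira | 173 ; Uma | 89 ; Ivy | 380 ; Bob | 180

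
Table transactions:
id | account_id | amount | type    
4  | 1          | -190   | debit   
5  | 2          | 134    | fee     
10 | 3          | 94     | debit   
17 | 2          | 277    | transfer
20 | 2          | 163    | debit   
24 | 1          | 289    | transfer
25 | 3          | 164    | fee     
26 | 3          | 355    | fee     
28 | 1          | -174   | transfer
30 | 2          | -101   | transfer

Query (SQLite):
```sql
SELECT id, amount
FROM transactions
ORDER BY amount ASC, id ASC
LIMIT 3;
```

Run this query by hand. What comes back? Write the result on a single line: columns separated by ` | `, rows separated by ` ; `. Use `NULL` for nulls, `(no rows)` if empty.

4 | -190 ; 28 | -174 ; 30 | -101

Sort by amount asc, tiebreak id asc: (-190, id=4), (-174, id=28), (-101, id=30), (94, id=10), (134, id=5), (163, id=20) …. Take first 3.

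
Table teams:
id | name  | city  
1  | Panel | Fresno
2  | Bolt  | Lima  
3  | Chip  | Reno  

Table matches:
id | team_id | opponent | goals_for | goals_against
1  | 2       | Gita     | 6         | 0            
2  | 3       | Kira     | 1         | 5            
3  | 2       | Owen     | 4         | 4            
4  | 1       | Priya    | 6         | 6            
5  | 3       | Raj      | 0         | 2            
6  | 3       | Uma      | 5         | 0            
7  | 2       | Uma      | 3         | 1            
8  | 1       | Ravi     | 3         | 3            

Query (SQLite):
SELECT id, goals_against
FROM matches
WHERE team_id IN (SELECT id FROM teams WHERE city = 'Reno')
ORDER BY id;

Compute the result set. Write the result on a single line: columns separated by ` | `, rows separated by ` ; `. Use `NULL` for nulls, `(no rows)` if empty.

2 | 5 ; 5 | 2 ; 6 | 0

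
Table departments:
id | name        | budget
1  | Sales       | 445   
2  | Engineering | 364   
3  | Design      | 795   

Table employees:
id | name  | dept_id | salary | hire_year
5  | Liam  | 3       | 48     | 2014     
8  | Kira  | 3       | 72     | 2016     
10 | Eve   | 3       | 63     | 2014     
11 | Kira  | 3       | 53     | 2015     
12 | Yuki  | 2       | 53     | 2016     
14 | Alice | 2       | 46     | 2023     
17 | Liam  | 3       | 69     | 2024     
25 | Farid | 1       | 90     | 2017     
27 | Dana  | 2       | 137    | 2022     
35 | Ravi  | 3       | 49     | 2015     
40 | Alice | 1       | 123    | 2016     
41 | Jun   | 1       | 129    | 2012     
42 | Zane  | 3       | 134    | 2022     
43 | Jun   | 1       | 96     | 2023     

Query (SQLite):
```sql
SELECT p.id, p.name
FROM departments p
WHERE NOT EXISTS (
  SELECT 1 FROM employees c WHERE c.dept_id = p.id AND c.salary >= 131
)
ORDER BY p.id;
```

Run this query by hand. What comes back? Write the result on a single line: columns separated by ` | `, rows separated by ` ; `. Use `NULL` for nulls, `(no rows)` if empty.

For each departments row, check whether any employees with matching dept_id has salary >= 131.
Keep rows where that is false.

1 | Sales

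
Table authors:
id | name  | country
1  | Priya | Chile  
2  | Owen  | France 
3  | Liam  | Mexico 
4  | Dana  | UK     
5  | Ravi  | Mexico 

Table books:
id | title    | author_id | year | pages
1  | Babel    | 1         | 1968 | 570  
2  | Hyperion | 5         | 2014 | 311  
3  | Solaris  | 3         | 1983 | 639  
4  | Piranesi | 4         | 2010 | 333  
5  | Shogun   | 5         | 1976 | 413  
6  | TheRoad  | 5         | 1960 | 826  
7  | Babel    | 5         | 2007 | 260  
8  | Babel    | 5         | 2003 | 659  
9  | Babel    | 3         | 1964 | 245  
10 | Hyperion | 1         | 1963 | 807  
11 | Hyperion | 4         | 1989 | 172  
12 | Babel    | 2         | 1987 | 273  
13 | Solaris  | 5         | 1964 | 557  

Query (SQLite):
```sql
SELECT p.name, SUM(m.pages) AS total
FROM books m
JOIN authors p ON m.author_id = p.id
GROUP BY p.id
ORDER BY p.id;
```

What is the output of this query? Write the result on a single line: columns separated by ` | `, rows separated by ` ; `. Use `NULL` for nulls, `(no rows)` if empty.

Join each books row to its authors via author_id.
Group joined rows by authors.id; compute SUM(m.pages) per group.
  1: ids {1, 10} → SUM(m.pages)=1377
  2: ids {12} → SUM(m.pages)=273
  3: ids {3, 9} → SUM(m.pages)=884
  4: ids {4, 11} → SUM(m.pages)=505
  5: ids {2, 5, 6, 7, 8, 13} → SUM(m.pages)=3026

Priya | 1377 ; Owen | 273 ; Liam | 884 ; Dana | 505 ; Ravi | 3026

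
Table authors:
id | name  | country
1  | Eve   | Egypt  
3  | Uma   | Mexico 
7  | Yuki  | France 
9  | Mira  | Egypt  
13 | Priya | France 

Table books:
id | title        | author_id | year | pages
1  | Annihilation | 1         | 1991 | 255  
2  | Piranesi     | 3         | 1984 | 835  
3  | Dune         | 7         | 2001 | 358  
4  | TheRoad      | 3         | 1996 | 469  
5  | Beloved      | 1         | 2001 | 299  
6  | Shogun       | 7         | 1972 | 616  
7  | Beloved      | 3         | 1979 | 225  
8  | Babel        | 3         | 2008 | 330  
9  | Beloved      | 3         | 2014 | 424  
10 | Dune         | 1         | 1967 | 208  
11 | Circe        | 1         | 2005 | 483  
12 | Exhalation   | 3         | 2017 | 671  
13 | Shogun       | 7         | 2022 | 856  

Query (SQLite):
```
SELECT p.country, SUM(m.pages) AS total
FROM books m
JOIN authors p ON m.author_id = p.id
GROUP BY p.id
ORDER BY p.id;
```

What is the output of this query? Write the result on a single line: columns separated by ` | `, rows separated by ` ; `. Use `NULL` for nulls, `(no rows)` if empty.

Join each books row to its authors via author_id.
Group joined rows by authors.id; compute SUM(m.pages) per group.
  1: ids {1, 5, 10, 11} → SUM(m.pages)=1245
  3: ids {2, 4, 7, 8, 9, 12} → SUM(m.pages)=2954
  7: ids {3, 6, 13} → SUM(m.pages)=1830

Egypt | 1245 ; Mexico | 2954 ; France | 1830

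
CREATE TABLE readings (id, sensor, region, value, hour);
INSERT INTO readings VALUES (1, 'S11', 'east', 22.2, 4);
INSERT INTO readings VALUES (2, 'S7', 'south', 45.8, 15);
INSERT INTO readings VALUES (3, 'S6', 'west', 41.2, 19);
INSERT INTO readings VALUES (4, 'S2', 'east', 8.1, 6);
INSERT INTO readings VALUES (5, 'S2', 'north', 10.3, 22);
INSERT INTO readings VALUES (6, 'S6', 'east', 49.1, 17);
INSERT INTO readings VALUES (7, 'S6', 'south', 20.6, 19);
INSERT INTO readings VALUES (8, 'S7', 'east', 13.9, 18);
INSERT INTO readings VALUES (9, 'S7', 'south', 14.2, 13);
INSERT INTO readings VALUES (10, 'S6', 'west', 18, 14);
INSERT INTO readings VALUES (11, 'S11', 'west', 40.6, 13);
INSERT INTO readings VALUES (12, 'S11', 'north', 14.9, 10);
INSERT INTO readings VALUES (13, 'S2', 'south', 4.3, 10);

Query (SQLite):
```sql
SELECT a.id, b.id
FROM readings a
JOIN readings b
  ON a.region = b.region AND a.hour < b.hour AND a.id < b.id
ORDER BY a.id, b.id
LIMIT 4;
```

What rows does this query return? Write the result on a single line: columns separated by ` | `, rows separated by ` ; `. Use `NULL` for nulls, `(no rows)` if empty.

1 | 4 ; 1 | 6 ; 1 | 8 ; 2 | 7

Pairs (a,b) with same region, a.hour < b.hour, a.id < b.id.
region groups: east:{1,4,6,8} north:{5,12} south:{2,7,9,13} west:{3,10,11}
Ordered by (a.id, b.id); first 4.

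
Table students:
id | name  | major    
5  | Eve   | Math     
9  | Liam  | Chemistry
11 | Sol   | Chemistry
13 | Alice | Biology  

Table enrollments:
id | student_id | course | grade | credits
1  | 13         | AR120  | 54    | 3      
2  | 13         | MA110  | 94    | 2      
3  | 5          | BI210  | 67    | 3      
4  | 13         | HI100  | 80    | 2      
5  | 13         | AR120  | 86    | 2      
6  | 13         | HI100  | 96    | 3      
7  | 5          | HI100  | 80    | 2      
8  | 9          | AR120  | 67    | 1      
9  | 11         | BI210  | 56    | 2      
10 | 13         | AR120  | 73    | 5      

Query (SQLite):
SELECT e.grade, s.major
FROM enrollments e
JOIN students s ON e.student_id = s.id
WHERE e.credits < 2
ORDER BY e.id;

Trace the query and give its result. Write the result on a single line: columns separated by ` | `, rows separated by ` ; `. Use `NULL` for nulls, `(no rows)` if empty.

67 | Chemistry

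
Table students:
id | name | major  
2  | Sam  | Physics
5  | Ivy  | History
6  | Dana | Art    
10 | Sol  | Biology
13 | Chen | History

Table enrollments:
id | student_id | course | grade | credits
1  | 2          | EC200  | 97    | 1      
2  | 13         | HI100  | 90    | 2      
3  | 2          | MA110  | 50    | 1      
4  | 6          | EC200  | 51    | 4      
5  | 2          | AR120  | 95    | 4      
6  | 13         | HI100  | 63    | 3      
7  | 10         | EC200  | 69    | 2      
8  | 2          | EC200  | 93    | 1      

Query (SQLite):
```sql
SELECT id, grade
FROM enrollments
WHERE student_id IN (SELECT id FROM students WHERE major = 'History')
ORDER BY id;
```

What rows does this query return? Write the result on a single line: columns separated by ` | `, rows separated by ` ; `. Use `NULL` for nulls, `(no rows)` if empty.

Inner query: students.id where major = 'History'.
Outer: keep enrollments rows whose student_id is in that set.
Inner query → {5, 13}

2 | 90 ; 6 | 63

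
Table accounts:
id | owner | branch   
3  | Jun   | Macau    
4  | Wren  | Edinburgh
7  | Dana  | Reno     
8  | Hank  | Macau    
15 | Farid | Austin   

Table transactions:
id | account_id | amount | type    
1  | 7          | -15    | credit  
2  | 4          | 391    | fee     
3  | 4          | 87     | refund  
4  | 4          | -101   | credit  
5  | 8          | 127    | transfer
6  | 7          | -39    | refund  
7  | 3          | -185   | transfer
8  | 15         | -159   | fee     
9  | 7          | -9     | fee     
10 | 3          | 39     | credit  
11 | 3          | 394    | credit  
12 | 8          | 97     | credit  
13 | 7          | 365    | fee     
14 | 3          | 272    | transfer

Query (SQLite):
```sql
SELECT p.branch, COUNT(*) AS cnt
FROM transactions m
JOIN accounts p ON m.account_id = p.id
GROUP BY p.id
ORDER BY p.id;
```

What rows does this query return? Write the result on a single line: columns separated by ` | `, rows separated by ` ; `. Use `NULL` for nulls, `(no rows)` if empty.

Macau | 4 ; Edinburgh | 3 ; Reno | 4 ; Macau | 2 ; Austin | 1

Join each transactions row to its accounts via account_id.
Group joined rows by accounts.id; compute COUNT(*) per group.
  3: ids {7, 10, 11, 14} → COUNT(*)=4
  4: ids {2, 3, 4} → COUNT(*)=3
  7: ids {1, 6, 9, 13} → COUNT(*)=4
  8: ids {5, 12} → COUNT(*)=2
  15: ids {8} → COUNT(*)=1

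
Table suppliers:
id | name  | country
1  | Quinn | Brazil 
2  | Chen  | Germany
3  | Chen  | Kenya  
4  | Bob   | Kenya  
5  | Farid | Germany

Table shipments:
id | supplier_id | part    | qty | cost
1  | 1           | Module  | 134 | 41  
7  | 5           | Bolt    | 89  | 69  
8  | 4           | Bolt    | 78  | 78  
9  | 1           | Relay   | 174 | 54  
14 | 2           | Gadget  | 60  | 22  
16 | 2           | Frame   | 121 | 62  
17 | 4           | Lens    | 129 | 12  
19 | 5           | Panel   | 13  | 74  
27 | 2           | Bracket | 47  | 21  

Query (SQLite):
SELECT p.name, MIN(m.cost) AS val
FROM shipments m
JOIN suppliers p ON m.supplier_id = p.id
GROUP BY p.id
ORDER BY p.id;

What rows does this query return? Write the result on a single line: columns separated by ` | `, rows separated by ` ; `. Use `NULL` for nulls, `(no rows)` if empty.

Quinn | 41 ; Chen | 21 ; Bob | 12 ; Farid | 69

Join each shipments row to its suppliers via supplier_id.
Group joined rows by suppliers.id; compute MIN(m.cost) per group.
  1: ids {1, 9} → MIN(m.cost)=41
  2: ids {14, 16, 27} → MIN(m.cost)=21
  4: ids {8, 17} → MIN(m.cost)=12
  5: ids {7, 19} → MIN(m.cost)=69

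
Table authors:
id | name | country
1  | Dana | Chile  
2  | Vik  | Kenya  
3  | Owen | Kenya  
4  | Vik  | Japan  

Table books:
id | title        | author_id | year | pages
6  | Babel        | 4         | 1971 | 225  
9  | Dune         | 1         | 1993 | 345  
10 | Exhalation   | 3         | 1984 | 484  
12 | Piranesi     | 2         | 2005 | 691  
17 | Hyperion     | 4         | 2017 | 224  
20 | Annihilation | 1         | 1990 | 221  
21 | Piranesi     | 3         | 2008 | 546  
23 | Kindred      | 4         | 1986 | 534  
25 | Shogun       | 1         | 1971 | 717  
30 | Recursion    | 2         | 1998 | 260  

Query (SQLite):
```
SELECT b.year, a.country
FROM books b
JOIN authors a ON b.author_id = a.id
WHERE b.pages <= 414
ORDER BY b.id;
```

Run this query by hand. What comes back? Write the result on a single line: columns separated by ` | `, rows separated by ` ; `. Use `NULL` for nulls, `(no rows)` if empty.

Each books row matches the authors row where author_id = authors.id.
Then keep rows with b.pages <= 414.

1971 | Japan ; 1993 | Chile ; 2017 | Japan ; 1990 | Chile ; 1998 | Kenya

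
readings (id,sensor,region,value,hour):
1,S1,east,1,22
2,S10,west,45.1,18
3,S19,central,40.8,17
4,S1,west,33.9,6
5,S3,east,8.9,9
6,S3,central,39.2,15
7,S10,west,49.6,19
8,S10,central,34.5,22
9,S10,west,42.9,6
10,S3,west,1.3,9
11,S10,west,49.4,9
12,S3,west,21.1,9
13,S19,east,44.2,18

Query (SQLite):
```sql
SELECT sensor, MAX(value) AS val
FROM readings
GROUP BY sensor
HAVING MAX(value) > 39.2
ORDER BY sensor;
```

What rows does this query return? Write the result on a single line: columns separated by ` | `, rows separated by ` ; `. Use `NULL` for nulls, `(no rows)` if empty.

S10 | 49.6 ; S19 | 44.2

Partition readings by sensor; compute MAX(value) within each group.
HAVING: keep groups where MAX(value) > 39.2.
  S1: ids {1, 4} → MAX(value)=33.9
  S10: ids {2, 7, 8, 9, 11} → MAX(value)=49.6
  S19: ids {3, 13} → MAX(value)=44.2
  S3: ids {5, 6, 10, 12} → MAX(value)=39.2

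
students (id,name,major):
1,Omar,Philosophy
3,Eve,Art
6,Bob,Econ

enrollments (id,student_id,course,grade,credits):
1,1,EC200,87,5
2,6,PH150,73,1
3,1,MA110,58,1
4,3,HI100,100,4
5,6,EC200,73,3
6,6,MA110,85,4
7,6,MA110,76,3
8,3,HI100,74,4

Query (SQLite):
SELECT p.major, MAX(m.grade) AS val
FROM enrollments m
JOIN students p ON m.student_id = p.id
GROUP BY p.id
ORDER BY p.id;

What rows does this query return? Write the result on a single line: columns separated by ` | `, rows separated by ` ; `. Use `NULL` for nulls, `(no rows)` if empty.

Philosophy | 87 ; Art | 100 ; Econ | 85

Join each enrollments row to its students via student_id.
Group joined rows by students.id; compute MAX(m.grade) per group.
  1: ids {1, 3} → MAX(m.grade)=87
  3: ids {4, 8} → MAX(m.grade)=100
  6: ids {2, 5, 6, 7} → MAX(m.grade)=85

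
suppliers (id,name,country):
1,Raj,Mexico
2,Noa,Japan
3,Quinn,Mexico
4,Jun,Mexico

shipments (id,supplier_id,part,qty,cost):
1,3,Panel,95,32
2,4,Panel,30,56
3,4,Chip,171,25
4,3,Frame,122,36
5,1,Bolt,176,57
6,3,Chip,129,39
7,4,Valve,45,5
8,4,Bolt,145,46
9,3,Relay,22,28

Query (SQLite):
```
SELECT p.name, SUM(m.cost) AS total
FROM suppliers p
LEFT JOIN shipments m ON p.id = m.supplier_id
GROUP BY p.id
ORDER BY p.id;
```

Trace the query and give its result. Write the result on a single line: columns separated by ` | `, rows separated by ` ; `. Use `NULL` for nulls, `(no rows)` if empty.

LEFT JOIN keeps every suppliers row; unmatched ones get NULL for shipments columns.
Group by suppliers.id and compute SUM(m.cost). SUM over an all-NULL group is NULL.
  1: ids {5} → SUM(m.cost)=57
  2: ids {—} → SUM(m.cost)=NULL
  3: ids {1, 4, 6, 9} → SUM(m.cost)=135
  4: ids {2, 3, 7, 8} → SUM(m.cost)=132

Raj | 57 ; Noa | NULL ; Quinn | 135 ; Jun | 132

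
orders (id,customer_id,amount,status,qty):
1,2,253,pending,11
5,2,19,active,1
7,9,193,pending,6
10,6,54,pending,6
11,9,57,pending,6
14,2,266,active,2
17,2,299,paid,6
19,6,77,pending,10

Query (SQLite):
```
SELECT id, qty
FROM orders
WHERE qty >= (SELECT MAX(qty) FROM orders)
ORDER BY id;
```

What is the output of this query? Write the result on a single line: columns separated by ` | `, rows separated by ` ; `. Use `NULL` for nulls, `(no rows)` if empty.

Scalar subquery: MAX(qty) over all orders rows = 11.
Keep rows where qty >= that value.

1 | 11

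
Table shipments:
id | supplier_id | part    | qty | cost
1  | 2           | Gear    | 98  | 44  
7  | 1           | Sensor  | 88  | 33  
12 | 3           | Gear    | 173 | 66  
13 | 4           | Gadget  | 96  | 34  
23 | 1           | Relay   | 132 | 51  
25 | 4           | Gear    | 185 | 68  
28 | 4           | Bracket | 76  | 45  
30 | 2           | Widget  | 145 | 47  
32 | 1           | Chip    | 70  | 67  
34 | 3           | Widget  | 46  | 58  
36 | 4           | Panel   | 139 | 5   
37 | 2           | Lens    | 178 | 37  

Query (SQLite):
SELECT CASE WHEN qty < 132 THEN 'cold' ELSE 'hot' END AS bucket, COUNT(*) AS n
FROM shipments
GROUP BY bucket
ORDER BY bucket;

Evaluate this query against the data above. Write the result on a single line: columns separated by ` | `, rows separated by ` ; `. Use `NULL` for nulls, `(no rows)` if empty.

Bucket rows by qty < 132 → 'cold' else 'hot'; count each bucket.

cold | 6 ; hot | 6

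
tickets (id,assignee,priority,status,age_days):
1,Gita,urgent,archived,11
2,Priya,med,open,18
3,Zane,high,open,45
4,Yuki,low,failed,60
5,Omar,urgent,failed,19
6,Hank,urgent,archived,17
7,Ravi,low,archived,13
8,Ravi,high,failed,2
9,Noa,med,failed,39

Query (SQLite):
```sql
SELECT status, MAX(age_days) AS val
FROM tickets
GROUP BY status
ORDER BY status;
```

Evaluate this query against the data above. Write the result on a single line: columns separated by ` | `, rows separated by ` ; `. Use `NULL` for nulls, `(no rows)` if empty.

archived | 17 ; failed | 60 ; open | 45

Partition tickets by status; compute MAX(age_days) within each group.
  archived: ids {1, 6, 7} → MAX(age_days)=17
  failed: ids {4, 5, 8, 9} → MAX(age_days)=60
  open: ids {2, 3} → MAX(age_days)=45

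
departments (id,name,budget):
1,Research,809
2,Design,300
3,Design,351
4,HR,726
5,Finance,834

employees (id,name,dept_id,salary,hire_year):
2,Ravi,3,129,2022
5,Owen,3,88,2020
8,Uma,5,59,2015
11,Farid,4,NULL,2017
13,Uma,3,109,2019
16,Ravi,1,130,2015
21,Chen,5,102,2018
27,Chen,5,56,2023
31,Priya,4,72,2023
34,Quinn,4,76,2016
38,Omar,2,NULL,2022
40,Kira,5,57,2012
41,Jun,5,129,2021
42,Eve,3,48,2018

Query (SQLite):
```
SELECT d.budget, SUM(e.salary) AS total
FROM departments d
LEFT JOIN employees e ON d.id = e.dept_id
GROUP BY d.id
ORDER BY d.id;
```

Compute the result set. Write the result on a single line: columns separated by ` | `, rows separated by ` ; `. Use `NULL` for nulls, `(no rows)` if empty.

809 | 130 ; 300 | NULL ; 351 | 374 ; 726 | 148 ; 834 | 403

LEFT JOIN keeps every departments row; unmatched ones get NULL for employees columns.
Group by departments.id and compute SUM(e.salary). SUM over an all-NULL group is NULL.
  1: ids {16} → SUM(e.salary)=130
  2: ids {38} → SUM(e.salary)=NULL
  3: ids {2, 5, 13, 42} → SUM(e.salary)=374
  4: ids {11, 31, 34} → SUM(e.salary)=148
  5: ids {8, 21, 27, 40, 41} → SUM(e.salary)=403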